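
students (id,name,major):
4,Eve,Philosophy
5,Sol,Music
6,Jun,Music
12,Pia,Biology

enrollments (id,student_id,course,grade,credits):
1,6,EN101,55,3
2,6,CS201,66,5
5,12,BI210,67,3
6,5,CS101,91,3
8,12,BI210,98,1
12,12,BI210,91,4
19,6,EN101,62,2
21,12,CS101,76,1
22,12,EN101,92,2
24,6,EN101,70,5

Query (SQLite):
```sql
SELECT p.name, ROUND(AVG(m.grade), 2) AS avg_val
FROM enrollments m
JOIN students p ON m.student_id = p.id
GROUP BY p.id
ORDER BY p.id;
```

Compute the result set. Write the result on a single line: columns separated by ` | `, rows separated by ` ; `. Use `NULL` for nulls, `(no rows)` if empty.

Join each enrollments row to its students via student_id.
Group joined rows by students.id; compute ROUND(AVG(m.grade), 2) per group.
  5: ids {6} → ROUND(AVG(m.grade), 2)=91
  6: ids {1, 2, 19, 24} → ROUND(AVG(m.grade), 2)=63.25
  12: ids {5, 8, 12, 21, 22} → ROUND(AVG(m.grade), 2)=84.8

Sol | 91 ; Jun | 63.25 ; Pia | 84.8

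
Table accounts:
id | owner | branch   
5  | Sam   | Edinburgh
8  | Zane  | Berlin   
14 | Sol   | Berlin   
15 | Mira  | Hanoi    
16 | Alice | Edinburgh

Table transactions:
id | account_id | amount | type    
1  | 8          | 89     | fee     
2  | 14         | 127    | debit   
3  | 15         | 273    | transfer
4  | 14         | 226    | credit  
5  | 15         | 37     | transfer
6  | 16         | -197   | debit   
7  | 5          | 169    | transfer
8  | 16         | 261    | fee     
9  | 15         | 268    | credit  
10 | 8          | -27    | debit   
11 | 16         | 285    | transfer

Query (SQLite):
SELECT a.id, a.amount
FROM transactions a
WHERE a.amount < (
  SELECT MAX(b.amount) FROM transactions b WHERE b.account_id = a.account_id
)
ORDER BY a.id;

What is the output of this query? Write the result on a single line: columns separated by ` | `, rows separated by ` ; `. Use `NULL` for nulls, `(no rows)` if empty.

2 | 127 ; 5 | 37 ; 6 | -197 ; 8 | 261 ; 9 | 268 ; 10 | -27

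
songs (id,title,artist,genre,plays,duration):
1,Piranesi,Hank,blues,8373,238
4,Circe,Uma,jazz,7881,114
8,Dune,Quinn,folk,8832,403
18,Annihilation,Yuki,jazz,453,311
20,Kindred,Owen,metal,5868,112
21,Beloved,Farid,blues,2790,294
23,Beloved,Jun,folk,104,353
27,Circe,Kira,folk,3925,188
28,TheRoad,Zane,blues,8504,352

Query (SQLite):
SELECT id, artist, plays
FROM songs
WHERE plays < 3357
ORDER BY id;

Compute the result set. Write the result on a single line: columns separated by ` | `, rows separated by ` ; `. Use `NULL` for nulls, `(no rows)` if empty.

plays < 3357: ids {18, 21, 23}

18 | Yuki | 453 ; 21 | Farid | 2790 ; 23 | Jun | 104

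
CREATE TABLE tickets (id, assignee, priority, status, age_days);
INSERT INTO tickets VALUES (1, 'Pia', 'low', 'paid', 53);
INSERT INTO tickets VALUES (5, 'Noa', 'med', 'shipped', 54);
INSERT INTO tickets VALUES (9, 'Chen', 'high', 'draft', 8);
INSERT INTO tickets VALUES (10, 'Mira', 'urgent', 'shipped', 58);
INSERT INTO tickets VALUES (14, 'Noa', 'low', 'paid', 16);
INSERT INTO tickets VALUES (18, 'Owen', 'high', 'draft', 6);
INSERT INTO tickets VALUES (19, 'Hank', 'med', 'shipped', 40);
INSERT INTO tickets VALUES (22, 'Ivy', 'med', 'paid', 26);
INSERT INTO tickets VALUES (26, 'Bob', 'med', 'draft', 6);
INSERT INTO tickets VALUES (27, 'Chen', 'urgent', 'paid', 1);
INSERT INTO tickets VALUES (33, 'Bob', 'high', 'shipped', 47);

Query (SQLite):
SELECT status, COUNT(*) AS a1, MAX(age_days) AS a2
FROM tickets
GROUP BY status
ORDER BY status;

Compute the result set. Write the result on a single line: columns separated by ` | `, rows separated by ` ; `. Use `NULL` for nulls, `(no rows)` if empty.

Group tickets by status.
Per group compute: COUNT(*), MAX(age_days).
  draft: ids {9, 18, 26} → COUNT(*)=3, MAX(age_days)=8
  paid: ids {1, 14, 22, 27} → COUNT(*)=4, MAX(age_days)=53
  shipped: ids {5, 10, 19, 33} → COUNT(*)=4, MAX(age_days)=58

draft | 3 | 8 ; paid | 4 | 53 ; shipped | 4 | 58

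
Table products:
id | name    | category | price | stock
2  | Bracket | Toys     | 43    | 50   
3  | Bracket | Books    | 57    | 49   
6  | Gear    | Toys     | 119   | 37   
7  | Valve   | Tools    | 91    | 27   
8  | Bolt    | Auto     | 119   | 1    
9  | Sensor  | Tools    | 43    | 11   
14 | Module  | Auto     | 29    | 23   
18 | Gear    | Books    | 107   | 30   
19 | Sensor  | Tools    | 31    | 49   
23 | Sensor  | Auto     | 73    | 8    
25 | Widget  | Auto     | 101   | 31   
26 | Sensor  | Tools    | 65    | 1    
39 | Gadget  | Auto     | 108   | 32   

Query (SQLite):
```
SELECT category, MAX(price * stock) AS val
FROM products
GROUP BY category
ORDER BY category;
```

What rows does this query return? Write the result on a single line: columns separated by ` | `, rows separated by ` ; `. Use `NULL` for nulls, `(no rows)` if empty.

For each row compute price * stock.
Group by category; take MAX of the expression per group.
  Auto: ids {8, 14, 23, 25, 39} → MAX(price * stock)=3456
  Books: ids {3, 18} → MAX(price * stock)=3210
  Tools: ids {7, 9, 19, 26} → MAX(price * stock)=2457
  Toys: ids {2, 6} → MAX(price * stock)=4403

Auto | 3456 ; Books | 3210 ; Tools | 2457 ; Toys | 4403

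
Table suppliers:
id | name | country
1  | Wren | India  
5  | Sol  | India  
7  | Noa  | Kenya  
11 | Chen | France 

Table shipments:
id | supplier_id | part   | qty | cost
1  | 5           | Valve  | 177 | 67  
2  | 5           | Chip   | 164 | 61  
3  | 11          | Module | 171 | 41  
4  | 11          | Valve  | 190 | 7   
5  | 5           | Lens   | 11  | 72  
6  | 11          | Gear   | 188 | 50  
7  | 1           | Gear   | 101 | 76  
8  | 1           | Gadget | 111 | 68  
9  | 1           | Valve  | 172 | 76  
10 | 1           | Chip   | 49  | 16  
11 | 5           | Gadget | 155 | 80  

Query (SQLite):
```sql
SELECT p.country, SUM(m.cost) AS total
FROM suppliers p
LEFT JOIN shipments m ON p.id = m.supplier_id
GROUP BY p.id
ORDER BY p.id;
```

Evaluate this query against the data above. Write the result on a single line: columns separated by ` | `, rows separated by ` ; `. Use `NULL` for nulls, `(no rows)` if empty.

LEFT JOIN keeps every suppliers row; unmatched ones get NULL for shipments columns.
Group by suppliers.id and compute SUM(m.cost). SUM over an all-NULL group is NULL.
  1: ids {7, 8, 9, 10} → SUM(m.cost)=236
  5: ids {1, 2, 5, 11} → SUM(m.cost)=280
  7: ids {—} → SUM(m.cost)=NULL
  11: ids {3, 4, 6} → SUM(m.cost)=98

India | 236 ; India | 280 ; Kenya | NULL ; France | 98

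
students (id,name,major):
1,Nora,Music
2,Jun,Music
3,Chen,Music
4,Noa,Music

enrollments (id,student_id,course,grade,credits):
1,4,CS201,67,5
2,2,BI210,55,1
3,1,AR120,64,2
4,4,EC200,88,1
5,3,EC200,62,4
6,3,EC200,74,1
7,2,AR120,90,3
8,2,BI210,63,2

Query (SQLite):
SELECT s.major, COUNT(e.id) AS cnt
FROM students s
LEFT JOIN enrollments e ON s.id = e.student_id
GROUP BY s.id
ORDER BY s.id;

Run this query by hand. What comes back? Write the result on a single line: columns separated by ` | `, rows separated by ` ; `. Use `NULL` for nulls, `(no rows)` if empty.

Music | 1 ; Music | 3 ; Music | 2 ; Music | 2

LEFT JOIN keeps every students row; unmatched ones get NULL for enrollments columns.
Group by students.id and compute COUNT(e.id). COUNT(col) of an all-NULL group is 0.
  1: ids {3} → COUNT(e.id)=1
  2: ids {2, 7, 8} → COUNT(e.id)=3
  3: ids {5, 6} → COUNT(e.id)=2
  4: ids {1, 4} → COUNT(e.id)=2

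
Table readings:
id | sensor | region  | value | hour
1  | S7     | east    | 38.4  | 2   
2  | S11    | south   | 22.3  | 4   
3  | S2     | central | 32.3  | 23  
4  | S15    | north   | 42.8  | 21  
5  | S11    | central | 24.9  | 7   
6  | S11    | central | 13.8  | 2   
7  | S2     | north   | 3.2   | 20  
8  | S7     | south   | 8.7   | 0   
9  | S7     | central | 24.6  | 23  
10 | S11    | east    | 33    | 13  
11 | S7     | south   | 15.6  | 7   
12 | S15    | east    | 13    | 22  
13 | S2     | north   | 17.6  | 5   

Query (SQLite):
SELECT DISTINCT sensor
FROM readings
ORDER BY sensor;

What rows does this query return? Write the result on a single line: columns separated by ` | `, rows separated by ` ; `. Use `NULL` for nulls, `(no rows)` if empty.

S11 ; S15 ; S2 ; S7

Collect distinct sensor values from readings.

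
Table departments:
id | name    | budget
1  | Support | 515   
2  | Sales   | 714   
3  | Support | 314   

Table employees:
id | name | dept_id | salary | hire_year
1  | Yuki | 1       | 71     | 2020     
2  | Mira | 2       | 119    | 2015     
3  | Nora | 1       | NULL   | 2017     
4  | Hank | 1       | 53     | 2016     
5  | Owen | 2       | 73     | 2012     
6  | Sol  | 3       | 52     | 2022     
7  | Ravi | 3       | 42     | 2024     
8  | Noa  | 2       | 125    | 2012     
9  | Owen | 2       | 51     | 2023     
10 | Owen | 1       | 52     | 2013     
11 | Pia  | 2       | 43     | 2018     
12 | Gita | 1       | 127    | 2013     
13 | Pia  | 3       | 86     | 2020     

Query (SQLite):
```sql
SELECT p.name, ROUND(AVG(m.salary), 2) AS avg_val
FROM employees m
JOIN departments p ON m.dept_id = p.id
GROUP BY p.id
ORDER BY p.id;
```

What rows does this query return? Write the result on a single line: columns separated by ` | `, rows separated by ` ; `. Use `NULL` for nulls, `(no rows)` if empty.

Support | 75.75 ; Sales | 82.2 ; Support | 60

Join each employees row to its departments via dept_id.
Group joined rows by departments.id; compute ROUND(AVG(m.salary), 2) per group.
  1: ids {1, 3, 4, 10, 12} → ROUND(AVG(m.salary), 2)=75.75
  2: ids {2, 5, 8, 9, 11} → ROUND(AVG(m.salary), 2)=82.2
  3: ids {6, 7, 13} → ROUND(AVG(m.salary), 2)=60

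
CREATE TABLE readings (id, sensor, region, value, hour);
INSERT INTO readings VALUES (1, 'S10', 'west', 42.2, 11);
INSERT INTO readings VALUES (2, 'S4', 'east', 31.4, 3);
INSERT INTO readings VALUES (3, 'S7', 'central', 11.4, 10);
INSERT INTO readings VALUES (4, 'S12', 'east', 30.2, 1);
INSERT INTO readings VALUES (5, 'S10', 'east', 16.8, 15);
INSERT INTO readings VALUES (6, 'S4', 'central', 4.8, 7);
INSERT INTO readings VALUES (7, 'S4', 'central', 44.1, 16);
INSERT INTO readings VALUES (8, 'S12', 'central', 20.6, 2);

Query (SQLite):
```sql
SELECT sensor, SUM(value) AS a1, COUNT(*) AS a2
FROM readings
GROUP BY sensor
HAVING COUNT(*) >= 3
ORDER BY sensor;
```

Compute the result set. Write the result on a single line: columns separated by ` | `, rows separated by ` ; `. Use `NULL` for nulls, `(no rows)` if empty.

Group readings by sensor.
Per group compute: SUM(value), COUNT(*).
HAVING: drop groups with fewer than 3 rows.
  S10: ids {1, 5} → SUM(value)=59, COUNT(*)=2
  S12: ids {4, 8} → SUM(value)=50.8, COUNT(*)=2
  S4: ids {2, 6, 7} → SUM(value)=80.3, COUNT(*)=3
  S7: ids {3} → SUM(value)=11.4, COUNT(*)=1

S4 | 80.3 | 3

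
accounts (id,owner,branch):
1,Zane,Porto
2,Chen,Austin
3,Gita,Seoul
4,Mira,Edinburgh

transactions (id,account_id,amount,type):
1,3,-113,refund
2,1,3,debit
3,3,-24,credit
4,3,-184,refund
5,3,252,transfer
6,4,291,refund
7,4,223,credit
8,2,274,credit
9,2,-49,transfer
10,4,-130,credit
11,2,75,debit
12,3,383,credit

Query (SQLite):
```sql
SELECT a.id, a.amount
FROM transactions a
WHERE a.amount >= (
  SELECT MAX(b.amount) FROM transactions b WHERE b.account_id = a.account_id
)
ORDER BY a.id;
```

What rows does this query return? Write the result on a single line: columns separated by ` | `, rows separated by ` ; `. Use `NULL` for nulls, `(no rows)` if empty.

For each transactions row a, compute MAX(amount) over rows sharing a.account_id.
Keep row a if a.amount >= that per-group MAX.
  account_id=1: MAX(amount) = 3
  account_id=2: MAX(amount) = 274
  account_id=3: MAX(amount) = 383
  account_id=4: MAX(amount) = 291

2 | 3 ; 6 | 291 ; 8 | 274 ; 12 | 383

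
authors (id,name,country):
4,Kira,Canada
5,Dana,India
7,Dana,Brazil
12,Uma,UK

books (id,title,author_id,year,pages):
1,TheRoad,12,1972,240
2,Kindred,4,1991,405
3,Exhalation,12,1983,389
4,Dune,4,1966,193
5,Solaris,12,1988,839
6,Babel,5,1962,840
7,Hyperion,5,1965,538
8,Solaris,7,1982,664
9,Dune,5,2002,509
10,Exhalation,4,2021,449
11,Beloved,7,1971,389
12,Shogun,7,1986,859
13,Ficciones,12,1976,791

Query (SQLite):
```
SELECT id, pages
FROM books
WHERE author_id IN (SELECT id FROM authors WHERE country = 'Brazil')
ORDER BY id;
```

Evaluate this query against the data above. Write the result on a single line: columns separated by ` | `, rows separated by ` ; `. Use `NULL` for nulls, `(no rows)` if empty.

8 | 664 ; 11 | 389 ; 12 | 859

Inner query: authors.id where country = 'Brazil'.
Outer: keep books rows whose author_id is in that set.
Inner query → {7}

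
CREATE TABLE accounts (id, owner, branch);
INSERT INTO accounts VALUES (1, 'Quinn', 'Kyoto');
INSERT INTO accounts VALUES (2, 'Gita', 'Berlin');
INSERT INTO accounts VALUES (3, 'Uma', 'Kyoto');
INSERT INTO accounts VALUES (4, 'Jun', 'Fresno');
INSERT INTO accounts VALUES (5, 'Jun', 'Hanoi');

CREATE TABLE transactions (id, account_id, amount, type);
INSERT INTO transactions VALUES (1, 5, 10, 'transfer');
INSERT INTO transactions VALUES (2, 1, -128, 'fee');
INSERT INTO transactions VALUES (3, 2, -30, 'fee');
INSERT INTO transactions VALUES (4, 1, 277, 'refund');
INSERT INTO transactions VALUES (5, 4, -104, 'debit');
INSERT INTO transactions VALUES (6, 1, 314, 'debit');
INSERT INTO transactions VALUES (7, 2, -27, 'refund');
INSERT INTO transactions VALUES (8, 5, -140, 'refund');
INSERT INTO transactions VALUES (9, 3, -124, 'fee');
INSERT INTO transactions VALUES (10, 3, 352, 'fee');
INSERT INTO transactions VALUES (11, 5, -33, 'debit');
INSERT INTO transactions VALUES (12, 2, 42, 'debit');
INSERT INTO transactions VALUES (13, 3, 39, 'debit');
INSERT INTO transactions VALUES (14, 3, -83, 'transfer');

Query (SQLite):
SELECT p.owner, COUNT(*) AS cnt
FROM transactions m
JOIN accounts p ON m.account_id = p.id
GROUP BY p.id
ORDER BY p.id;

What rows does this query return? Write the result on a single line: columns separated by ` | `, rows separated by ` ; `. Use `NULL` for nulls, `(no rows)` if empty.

Join each transactions row to its accounts via account_id.
Group joined rows by accounts.id; compute COUNT(*) per group.
  1: ids {2, 4, 6} → COUNT(*)=3
  2: ids {3, 7, 12} → COUNT(*)=3
  3: ids {9, 10, 13, 14} → COUNT(*)=4
  4: ids {5} → COUNT(*)=1
  5: ids {1, 8, 11} → COUNT(*)=3

Quinn | 3 ; Gita | 3 ; Uma | 4 ; Jun | 1 ; Jun | 3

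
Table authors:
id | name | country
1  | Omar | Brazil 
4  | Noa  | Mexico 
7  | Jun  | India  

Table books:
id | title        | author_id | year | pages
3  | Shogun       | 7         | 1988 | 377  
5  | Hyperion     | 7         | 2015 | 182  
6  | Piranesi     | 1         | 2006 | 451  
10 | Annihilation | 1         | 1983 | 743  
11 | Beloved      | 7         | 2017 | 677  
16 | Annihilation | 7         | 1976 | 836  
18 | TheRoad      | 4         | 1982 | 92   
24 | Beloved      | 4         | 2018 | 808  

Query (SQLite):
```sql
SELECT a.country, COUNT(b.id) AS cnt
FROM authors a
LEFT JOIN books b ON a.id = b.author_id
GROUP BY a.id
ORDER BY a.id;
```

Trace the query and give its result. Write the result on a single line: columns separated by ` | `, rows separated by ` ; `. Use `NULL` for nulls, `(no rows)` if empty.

LEFT JOIN keeps every authors row; unmatched ones get NULL for books columns.
Group by authors.id and compute COUNT(b.id). COUNT(col) of an all-NULL group is 0.
  1: ids {6, 10} → COUNT(b.id)=2
  4: ids {18, 24} → COUNT(b.id)=2
  7: ids {3, 5, 11, 16} → COUNT(b.id)=4

Brazil | 2 ; Mexico | 2 ; India | 4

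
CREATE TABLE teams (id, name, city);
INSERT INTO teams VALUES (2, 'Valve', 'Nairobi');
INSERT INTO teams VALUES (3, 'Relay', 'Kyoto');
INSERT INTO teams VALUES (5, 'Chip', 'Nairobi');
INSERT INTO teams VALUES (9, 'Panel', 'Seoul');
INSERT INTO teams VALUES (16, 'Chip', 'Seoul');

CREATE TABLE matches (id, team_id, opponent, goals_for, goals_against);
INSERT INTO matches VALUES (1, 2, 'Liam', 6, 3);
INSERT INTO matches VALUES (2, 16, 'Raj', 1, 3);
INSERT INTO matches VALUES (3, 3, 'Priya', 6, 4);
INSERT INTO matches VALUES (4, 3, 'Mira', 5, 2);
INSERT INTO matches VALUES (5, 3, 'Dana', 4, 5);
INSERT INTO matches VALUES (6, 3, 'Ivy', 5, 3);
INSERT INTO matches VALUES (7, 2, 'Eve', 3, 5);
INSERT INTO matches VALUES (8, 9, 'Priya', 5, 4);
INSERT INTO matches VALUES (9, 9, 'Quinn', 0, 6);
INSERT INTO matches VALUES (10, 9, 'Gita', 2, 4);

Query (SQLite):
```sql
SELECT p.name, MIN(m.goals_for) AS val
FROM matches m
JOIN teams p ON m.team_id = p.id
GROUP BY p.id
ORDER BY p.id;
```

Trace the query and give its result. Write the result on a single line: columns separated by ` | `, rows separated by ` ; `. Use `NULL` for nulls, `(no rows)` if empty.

Valve | 3 ; Relay | 4 ; Panel | 0 ; Chip | 1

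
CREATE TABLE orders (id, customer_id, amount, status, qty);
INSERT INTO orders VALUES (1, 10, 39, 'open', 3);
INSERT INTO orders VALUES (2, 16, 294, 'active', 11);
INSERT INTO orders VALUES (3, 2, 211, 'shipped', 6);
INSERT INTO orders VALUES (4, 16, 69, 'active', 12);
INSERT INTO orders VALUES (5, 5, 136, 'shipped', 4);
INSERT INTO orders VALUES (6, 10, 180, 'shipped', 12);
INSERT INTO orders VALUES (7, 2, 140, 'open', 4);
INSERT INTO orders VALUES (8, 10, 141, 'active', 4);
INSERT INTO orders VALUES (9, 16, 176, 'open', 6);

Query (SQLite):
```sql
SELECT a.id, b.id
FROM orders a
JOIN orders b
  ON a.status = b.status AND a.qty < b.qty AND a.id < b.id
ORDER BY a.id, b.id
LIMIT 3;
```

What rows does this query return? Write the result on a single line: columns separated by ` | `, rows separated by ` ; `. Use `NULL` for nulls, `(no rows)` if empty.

Pairs (a,b) with same status, a.qty < b.qty, a.id < b.id.
status groups: active:{2,4,8} open:{1,7,9} shipped:{3,5,6}
Ordered by (a.id, b.id); first 3.

1 | 7 ; 1 | 9 ; 2 | 4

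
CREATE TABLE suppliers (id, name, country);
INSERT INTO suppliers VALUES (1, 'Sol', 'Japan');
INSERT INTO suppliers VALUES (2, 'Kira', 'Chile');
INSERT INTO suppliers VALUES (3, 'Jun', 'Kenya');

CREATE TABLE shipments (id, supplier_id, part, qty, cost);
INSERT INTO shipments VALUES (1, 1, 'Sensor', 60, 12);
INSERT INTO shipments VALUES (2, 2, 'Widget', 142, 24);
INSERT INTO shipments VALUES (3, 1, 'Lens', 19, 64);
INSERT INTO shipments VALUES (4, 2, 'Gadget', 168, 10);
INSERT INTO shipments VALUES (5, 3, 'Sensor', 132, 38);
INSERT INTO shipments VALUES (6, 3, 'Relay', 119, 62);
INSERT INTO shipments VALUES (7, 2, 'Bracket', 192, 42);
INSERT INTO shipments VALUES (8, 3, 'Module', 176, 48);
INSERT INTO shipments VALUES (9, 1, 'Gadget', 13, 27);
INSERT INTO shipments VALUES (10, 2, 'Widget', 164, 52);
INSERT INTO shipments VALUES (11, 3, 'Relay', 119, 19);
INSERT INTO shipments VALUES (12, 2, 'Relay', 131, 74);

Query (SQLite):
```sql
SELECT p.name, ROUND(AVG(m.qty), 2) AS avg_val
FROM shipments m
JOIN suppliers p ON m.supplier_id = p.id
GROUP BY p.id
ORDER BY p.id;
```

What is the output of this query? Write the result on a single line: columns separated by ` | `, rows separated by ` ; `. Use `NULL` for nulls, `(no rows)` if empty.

Join each shipments row to its suppliers via supplier_id.
Group joined rows by suppliers.id; compute ROUND(AVG(m.qty), 2) per group.
  1: ids {1, 3, 9} → ROUND(AVG(m.qty), 2)=30.67
  2: ids {2, 4, 7, 10, 12} → ROUND(AVG(m.qty), 2)=159.4
  3: ids {5, 6, 8, 11} → ROUND(AVG(m.qty), 2)=136.5

Sol | 30.67 ; Kira | 159.4 ; Jun | 136.5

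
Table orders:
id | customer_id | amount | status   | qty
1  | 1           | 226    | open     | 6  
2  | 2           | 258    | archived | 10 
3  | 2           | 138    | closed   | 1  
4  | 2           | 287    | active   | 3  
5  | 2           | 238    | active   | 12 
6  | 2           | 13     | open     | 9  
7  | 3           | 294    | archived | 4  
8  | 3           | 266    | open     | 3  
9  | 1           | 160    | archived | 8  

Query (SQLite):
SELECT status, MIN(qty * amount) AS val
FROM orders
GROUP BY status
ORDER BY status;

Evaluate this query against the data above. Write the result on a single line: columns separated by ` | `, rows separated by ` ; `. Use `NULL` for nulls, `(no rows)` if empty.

For each row compute qty * amount.
Group by status; take MIN of the expression per group.
  active: ids {4, 5} → MIN(qty * amount)=861
  archived: ids {2, 7, 9} → MIN(qty * amount)=1176
  closed: ids {3} → MIN(qty * amount)=138
  open: ids {1, 6, 8} → MIN(qty * amount)=117

active | 861 ; archived | 1176 ; closed | 138 ; open | 117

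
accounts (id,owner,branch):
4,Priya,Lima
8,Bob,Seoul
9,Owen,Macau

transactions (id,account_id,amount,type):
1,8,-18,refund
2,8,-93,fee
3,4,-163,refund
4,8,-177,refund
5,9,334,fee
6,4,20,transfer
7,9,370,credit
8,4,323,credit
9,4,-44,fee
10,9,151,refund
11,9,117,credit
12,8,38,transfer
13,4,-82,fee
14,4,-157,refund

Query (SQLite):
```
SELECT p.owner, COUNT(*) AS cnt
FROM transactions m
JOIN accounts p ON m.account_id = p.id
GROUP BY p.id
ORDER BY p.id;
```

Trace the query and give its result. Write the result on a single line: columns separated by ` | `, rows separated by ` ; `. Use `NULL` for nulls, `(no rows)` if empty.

Join each transactions row to its accounts via account_id.
Group joined rows by accounts.id; compute COUNT(*) per group.
  4: ids {3, 6, 8, 9, 13, 14} → COUNT(*)=6
  8: ids {1, 2, 4, 12} → COUNT(*)=4
  9: ids {5, 7, 10, 11} → COUNT(*)=4

Priya | 6 ; Bob | 4 ; Owen | 4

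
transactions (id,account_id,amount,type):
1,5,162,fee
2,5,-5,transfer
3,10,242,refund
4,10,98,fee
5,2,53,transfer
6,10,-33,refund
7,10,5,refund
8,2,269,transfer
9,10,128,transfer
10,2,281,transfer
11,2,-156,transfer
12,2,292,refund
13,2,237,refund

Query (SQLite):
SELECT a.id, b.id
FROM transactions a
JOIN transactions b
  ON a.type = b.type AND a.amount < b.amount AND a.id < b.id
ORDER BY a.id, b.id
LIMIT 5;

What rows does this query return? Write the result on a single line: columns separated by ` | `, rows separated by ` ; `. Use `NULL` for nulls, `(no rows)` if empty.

Pairs (a,b) with same type, a.amount < b.amount, a.id < b.id.
type groups: fee:{1,4} refund:{3,6,7,12,13} transfer:{2,5,8,9,10,11}
Ordered by (a.id, b.id); first 5.

2 | 5 ; 2 | 8 ; 2 | 9 ; 2 | 10 ; 3 | 12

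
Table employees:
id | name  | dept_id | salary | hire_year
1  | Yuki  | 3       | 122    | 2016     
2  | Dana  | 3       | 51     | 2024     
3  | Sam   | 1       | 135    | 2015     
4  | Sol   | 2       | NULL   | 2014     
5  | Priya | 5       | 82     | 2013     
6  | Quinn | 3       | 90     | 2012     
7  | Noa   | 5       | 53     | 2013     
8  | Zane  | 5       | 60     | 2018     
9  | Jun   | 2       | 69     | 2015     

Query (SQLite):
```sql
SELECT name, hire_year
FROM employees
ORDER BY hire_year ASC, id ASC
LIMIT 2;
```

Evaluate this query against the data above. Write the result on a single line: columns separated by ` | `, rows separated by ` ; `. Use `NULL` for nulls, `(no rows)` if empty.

Sort by hire_year asc, tiebreak id asc: (2012, id=6), (2013, id=5), (2013, id=7), (2014, id=4), (2015, id=3) …. Take first 2.

Quinn | 2012 ; Priya | 2013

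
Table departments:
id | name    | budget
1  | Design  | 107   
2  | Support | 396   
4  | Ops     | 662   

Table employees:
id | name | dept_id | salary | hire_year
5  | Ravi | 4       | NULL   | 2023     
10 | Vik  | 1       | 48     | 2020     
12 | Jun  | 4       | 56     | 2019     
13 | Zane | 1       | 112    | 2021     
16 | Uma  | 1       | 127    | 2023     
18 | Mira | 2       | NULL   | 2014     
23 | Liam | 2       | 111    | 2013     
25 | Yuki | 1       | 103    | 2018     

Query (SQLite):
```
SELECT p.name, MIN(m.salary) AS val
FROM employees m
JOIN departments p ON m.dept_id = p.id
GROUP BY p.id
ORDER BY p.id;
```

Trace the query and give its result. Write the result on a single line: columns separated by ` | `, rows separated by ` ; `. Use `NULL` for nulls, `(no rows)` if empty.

Design | 48 ; Support | 111 ; Ops | 56

Join each employees row to its departments via dept_id.
Group joined rows by departments.id; compute MIN(m.salary) per group.
  1: ids {10, 13, 16, 25} → MIN(m.salary)=48
  2: ids {18, 23} → MIN(m.salary)=111
  4: ids {5, 12} → MIN(m.salary)=56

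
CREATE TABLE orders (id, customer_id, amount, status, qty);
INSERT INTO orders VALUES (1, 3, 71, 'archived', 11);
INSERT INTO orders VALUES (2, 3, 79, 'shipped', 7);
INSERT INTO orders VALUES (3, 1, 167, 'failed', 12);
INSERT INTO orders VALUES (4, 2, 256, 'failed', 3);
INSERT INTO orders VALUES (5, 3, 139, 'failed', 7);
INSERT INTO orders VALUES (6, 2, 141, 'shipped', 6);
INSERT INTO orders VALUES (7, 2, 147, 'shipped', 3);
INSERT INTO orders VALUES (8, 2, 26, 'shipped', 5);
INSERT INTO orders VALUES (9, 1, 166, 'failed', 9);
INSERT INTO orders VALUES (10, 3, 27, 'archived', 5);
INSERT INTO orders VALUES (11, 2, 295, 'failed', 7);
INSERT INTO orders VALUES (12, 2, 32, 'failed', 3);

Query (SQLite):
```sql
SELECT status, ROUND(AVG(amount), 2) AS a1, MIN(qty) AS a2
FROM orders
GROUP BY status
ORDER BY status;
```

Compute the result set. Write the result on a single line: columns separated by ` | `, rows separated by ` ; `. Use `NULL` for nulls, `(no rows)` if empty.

Group orders by status.
Per group compute: ROUND(AVG(amount), 2), MIN(qty).
  archived: ids {1, 10} → ROUND(AVG(amount), 2)=49, MIN(qty)=5
  failed: ids {3, 4, 5, 9, 11, 12} → ROUND(AVG(amount), 2)=175.83, MIN(qty)=3
  shipped: ids {2, 6, 7, 8} → ROUND(AVG(amount), 2)=98.25, MIN(qty)=3

archived | 49 | 5 ; failed | 175.83 | 3 ; shipped | 98.25 | 3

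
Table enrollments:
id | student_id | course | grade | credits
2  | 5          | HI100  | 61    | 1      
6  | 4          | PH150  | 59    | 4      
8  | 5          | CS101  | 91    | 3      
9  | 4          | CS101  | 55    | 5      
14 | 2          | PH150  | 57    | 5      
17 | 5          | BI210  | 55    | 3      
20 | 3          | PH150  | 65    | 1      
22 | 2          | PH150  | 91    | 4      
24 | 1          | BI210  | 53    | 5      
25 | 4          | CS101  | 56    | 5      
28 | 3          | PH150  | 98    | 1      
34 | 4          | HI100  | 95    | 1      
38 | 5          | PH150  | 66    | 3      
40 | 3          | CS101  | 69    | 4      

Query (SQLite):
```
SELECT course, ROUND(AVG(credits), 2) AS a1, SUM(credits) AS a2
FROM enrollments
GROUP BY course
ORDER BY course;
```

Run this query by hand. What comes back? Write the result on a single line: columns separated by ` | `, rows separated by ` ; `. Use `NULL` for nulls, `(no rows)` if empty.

BI210 | 4 | 8 ; CS101 | 4.25 | 17 ; HI100 | 1 | 2 ; PH150 | 3 | 18

Group enrollments by course.
Per group compute: ROUND(AVG(credits), 2), SUM(credits).
  BI210: ids {17, 24} → ROUND(AVG(credits), 2)=4, SUM(credits)=8
  CS101: ids {8, 9, 25, 40} → ROUND(AVG(credits), 2)=4.25, SUM(credits)=17
  HI100: ids {2, 34} → ROUND(AVG(credits), 2)=1, SUM(credits)=2
  PH150: ids {6, 14, 20, 22, 28, 38} → ROUND(AVG(credits), 2)=3, SUM(credits)=18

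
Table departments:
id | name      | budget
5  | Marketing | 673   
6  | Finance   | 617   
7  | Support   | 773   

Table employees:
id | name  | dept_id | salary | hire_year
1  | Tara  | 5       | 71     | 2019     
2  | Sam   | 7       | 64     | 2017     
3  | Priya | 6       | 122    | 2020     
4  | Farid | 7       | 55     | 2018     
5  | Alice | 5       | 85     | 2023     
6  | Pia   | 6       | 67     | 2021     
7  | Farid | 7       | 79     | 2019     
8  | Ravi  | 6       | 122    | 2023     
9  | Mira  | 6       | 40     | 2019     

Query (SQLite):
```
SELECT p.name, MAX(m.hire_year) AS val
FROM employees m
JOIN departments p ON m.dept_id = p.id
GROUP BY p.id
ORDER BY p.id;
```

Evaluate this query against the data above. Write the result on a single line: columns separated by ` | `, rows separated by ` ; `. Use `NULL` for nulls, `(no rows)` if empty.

Join each employees row to its departments via dept_id.
Group joined rows by departments.id; compute MAX(m.hire_year) per group.
  5: ids {1, 5} → MAX(m.hire_year)=2023
  6: ids {3, 6, 8, 9} → MAX(m.hire_year)=2023
  7: ids {2, 4, 7} → MAX(m.hire_year)=2019

Marketing | 2023 ; Finance | 2023 ; Support | 2019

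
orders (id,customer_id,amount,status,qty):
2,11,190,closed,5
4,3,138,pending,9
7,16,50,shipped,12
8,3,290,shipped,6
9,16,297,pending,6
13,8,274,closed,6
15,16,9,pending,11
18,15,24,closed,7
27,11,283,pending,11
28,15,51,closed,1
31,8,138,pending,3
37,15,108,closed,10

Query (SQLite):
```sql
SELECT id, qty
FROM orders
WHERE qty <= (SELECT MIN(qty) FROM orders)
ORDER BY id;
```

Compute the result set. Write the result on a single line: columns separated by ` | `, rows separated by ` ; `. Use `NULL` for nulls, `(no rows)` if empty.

Scalar subquery: MIN(qty) over all orders rows = 1.
Keep rows where qty <= that value.

28 | 1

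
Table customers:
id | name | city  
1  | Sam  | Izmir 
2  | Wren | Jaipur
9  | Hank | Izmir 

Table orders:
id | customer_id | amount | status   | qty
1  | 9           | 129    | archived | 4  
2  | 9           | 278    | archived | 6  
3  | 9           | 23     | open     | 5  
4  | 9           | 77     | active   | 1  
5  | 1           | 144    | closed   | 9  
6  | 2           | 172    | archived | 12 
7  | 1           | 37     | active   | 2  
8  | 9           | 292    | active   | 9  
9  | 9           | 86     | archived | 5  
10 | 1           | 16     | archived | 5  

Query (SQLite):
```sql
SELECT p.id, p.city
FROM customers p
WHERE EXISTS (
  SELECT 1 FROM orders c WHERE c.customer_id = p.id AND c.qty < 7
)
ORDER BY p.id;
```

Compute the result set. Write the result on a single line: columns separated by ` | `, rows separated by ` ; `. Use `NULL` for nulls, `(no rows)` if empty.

For each customers row, check whether any orders with matching customer_id has qty < 7.
Keep rows where that is true.

1 | Izmir ; 9 | Izmir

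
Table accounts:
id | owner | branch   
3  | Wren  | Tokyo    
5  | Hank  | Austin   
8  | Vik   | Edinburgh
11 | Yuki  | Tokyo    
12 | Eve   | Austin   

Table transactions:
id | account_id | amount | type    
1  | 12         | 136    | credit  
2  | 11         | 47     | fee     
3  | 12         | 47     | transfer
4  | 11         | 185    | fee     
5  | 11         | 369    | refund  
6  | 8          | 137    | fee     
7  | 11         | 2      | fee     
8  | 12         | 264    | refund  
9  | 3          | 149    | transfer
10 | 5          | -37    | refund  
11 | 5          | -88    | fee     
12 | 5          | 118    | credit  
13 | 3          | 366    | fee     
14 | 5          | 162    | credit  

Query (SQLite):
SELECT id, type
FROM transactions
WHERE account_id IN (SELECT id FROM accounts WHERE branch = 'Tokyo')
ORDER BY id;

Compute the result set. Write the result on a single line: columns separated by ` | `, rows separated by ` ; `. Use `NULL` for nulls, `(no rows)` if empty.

2 | fee ; 4 | fee ; 5 | refund ; 7 | fee ; 9 | transfer ; 13 | fee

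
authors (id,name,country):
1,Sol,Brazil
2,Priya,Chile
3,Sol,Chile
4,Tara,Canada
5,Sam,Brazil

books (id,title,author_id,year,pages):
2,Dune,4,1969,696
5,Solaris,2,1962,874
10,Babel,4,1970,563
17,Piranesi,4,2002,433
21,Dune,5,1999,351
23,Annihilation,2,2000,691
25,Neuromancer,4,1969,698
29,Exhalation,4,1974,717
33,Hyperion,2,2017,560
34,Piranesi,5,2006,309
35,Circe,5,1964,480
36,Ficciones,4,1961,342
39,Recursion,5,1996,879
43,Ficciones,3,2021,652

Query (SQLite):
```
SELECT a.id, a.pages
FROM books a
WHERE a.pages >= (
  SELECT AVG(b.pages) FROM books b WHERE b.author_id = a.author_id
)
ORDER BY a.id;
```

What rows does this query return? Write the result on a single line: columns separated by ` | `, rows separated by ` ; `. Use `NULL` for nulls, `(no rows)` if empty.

For each books row a, compute AVG(pages) over rows sharing a.author_id.
Keep row a if a.pages >= that per-group AVG.
  author_id=2: AVG(pages) = 708.333333
  author_id=3: AVG(pages) = 652.0
  author_id=4: AVG(pages) = 574.833333
  author_id=5: AVG(pages) = 504.75

2 | 696 ; 5 | 874 ; 25 | 698 ; 29 | 717 ; 39 | 879 ; 43 | 652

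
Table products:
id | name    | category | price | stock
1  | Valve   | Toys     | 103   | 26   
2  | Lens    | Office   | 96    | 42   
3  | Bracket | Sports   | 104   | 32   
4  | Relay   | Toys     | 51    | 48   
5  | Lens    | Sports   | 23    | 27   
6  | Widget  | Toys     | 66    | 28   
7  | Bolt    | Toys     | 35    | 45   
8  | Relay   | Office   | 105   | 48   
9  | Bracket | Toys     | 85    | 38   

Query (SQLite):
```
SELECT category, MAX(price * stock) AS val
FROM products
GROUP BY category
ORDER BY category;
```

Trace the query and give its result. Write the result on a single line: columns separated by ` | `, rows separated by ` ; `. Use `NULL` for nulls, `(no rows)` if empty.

Office | 5040 ; Sports | 3328 ; Toys | 3230

For each row compute price * stock.
Group by category; take MAX of the expression per group.
  Office: ids {2, 8} → MAX(price * stock)=5040
  Sports: ids {3, 5} → MAX(price * stock)=3328
  Toys: ids {1, 4, 6, 7, 9} → MAX(price * stock)=3230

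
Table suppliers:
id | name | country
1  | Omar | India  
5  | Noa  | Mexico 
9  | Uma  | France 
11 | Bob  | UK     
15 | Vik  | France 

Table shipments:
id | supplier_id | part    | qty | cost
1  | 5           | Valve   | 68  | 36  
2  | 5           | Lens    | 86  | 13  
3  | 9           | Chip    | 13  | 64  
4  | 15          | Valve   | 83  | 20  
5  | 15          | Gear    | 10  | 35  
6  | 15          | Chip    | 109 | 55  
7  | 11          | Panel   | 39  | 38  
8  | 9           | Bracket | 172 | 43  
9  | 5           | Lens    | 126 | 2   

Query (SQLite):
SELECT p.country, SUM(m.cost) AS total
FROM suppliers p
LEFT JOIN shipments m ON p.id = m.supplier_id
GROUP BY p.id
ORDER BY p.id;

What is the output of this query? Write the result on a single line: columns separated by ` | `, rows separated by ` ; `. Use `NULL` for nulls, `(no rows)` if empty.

India | NULL ; Mexico | 51 ; France | 107 ; UK | 38 ; France | 110

LEFT JOIN keeps every suppliers row; unmatched ones get NULL for shipments columns.
Group by suppliers.id and compute SUM(m.cost). SUM over an all-NULL group is NULL.
  1: ids {—} → SUM(m.cost)=NULL
  5: ids {1, 2, 9} → SUM(m.cost)=51
  9: ids {3, 8} → SUM(m.cost)=107
  11: ids {7} → SUM(m.cost)=38
  15: ids {4, 5, 6} → SUM(m.cost)=110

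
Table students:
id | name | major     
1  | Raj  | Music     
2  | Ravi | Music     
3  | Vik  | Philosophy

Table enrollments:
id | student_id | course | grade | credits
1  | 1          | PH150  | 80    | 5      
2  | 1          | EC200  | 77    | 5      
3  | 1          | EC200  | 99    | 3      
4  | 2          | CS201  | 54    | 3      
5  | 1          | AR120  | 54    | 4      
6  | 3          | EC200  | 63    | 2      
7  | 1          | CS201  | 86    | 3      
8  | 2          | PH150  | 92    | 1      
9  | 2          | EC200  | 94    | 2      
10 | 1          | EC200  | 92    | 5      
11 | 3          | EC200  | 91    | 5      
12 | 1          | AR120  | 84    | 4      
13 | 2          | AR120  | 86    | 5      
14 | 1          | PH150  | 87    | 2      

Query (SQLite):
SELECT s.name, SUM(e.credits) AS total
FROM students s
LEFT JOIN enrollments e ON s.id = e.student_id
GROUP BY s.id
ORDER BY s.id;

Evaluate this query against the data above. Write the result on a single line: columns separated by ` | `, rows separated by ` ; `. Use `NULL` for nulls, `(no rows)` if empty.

Raj | 31 ; Ravi | 11 ; Vik | 7

LEFT JOIN keeps every students row; unmatched ones get NULL for enrollments columns.
Group by students.id and compute SUM(e.credits). SUM over an all-NULL group is NULL.
  1: ids {1, 2, 3, 5, 7, 10, 12, 14} → SUM(e.credits)=31
  2: ids {4, 8, 9, 13} → SUM(e.credits)=11
  3: ids {6, 11} → SUM(e.credits)=7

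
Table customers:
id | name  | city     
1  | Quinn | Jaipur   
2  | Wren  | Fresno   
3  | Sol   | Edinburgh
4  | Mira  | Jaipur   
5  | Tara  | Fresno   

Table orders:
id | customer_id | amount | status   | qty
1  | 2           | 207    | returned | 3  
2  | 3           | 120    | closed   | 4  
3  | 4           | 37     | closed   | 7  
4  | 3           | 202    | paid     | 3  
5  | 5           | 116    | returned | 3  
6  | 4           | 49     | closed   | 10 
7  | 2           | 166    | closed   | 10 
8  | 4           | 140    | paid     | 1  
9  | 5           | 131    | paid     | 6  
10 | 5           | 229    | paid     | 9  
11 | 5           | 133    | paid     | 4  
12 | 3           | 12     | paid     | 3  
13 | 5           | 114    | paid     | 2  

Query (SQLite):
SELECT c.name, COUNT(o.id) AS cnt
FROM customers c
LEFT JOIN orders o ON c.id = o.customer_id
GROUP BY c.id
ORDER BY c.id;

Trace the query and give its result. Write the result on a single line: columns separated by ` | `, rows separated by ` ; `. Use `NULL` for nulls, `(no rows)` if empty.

Quinn | 0 ; Wren | 2 ; Sol | 3 ; Mira | 3 ; Tara | 5

LEFT JOIN keeps every customers row; unmatched ones get NULL for orders columns.
Group by customers.id and compute COUNT(o.id). COUNT(col) of an all-NULL group is 0.
  1: ids {—} → COUNT(o.id)=0
  2: ids {1, 7} → COUNT(o.id)=2
  3: ids {2, 4, 12} → COUNT(o.id)=3
  4: ids {3, 6, 8} → COUNT(o.id)=3
  5: ids {5, 9, 10, 11, 13} → COUNT(o.id)=5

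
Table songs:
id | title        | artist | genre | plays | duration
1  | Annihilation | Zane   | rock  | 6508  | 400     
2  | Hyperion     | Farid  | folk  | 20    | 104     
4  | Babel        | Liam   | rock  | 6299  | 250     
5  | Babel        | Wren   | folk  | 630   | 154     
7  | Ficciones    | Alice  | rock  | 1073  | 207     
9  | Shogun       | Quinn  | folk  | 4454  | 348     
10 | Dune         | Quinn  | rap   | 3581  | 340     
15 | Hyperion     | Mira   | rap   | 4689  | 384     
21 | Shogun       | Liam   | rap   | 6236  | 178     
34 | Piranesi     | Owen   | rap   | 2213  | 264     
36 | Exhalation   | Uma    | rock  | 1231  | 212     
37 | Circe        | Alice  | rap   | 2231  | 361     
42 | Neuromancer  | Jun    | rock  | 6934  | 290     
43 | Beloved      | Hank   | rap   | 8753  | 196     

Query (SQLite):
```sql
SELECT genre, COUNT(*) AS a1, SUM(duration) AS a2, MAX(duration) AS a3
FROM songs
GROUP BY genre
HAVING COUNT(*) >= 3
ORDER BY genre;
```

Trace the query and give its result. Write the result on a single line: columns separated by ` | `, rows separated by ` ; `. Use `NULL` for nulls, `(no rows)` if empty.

Group songs by genre.
Per group compute: COUNT(*), SUM(duration), MAX(duration).
HAVING: drop groups with fewer than 3 rows.
  folk: ids {2, 5, 9} → COUNT(*)=3, SUM(duration)=606, MAX(duration)=348
  rap: ids {10, 15, 21, 34, 37, 43} → COUNT(*)=6, SUM(duration)=1723, MAX(duration)=384
  rock: ids {1, 4, 7, 36, 42} → COUNT(*)=5, SUM(duration)=1359, MAX(duration)=400

folk | 3 | 606 | 348 ; rap | 6 | 1723 | 384 ; rock | 5 | 1359 | 400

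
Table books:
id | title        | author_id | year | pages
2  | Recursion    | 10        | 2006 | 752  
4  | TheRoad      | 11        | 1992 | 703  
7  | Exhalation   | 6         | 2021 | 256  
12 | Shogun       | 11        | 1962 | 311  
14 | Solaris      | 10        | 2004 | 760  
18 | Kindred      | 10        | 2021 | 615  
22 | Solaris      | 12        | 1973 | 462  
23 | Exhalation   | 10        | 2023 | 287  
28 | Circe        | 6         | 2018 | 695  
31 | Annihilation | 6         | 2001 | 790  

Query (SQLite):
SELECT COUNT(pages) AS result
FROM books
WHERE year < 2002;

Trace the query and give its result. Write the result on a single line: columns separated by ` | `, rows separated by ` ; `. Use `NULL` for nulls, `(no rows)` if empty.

Rows where year < 2002 → pages values: [703, 311, 462, 790].
COUNT(pages) counts non-NULL values → 4.

4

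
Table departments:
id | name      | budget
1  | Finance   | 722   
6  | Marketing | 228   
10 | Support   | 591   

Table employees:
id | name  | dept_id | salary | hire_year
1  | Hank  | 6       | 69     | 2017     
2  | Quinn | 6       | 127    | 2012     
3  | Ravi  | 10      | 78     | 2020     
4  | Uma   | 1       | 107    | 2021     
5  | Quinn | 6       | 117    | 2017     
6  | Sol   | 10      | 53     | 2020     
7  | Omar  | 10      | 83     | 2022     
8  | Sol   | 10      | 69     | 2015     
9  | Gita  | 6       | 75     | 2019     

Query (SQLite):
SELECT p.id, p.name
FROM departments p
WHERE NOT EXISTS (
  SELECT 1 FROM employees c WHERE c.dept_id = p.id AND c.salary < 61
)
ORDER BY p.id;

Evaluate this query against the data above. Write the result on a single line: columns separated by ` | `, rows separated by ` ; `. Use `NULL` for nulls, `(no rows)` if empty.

1 | Finance ; 6 | Marketing

For each departments row, check whether any employees with matching dept_id has salary < 61.
Keep rows where that is false.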